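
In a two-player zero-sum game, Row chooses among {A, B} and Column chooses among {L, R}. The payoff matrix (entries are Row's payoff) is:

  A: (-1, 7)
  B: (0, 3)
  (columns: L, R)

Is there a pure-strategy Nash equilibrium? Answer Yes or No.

Yes

Row minima: A → -1, B → 0; maximin = 0.
Column maxima: L → 0, R → 7; minimax = 0.
maximin = minimax = 0, so a saddle point exists.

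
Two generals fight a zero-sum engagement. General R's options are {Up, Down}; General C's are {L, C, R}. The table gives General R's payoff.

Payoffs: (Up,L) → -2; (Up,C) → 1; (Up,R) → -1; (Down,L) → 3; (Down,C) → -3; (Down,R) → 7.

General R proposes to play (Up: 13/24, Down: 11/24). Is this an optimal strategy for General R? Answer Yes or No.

No

Against L this mix gives (13/24)·(-2) + (11/24)·3 = 7/24.
Against C this mix gives (13/24)·1 + (11/24)·(-3) = -5/6.
Against R this mix gives (13/24)·(-1) + (11/24)·7 = 8/3.
General C will play C, holding General R to -5/6. Shifting weight toward the row that does better against C would raise this floor (the equalizing mix achieves -1/3 against both C and L), so the proposed strategy is not optimal.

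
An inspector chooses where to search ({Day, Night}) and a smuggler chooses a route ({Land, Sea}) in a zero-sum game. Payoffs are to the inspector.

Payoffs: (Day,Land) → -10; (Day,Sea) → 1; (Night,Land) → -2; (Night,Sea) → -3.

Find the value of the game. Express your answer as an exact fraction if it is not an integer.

-8/3

Row minima: Day → -10, Night → -3; maximin = -3.
Column maxima: Land → -2, Sea → 1; minimax = -2.
-3 ≠ -2, so there is no saddle point; optimal play is mixed.
Let the inspector play Day with probability p. Expected payoff against Land: (-10)p + (-2)(1−p) = −8p − 2; against Sea: 1p + (-3)(1−p) = 4p − 3.
Setting these equal: −8p − 2 = 4p − 3 ⇒ −12p = -1 ⇒ p = 1/12, and the value is (-8)·(1/12) − 2 = -8/3.
For the smuggler: with q = P(Land), equating Day's and Night's payoffs gives −11q + 1 = q − 3 ⇒ q = 1/3.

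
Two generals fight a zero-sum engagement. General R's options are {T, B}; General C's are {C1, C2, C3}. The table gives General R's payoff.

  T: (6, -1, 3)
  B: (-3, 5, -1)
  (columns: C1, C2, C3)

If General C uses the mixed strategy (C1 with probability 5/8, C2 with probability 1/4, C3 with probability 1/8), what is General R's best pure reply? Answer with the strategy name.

T

Expected payoff of T: (5/8)·6 + (1/4)·(-1) + (1/8)·3 = 31/8.
Expected payoff of B: (5/8)·(-3) + (1/4)·5 + (1/8)·(-1) = -3/4.
The largest is 31/8, so General R's best response is T.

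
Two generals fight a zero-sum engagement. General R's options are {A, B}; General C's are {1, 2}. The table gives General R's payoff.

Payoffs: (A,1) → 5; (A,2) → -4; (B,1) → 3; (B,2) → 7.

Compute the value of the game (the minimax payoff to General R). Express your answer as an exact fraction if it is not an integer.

47/13

Row minima: A → -4, B → 3; maximin = 3.
Column maxima: 1 → 5, 2 → 7; minimax = 5.
3 ≠ 5, so there is no saddle point; optimal play is mixed.
Let General R play A with probability p. Expected payoff against 1: 5p + 3(1−p) = 2p + 3; against 2: (-4)p + 7(1−p) = −11p + 7.
Setting these equal: 2p + 3 = −11p + 7 ⇒ 13p = 4 ⇒ p = 4/13, and the value is (2)·(4/13) + 3 = 47/13.
For General C: with q = P(1), equating A's and B's payoffs gives 9q − 4 = −4q + 7 ⇒ q = 11/13.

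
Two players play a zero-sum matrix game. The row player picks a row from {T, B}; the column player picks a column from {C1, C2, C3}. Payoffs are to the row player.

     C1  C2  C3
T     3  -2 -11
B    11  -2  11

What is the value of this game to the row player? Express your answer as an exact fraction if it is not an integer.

Row minima: T → -11, B → -2; maximin = -2.
Column maxima: C1 → 11, C2 → -2, C3 → 11; minimax = -2.
Since maximin = minimax = -2, there is a saddle point and the value is -2.

-2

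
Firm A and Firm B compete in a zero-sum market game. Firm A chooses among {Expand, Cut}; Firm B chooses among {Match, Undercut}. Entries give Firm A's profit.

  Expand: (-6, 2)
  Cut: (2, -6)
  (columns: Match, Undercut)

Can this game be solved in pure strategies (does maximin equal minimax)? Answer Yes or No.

No

Row minima: Expand → -6, Cut → -6; maximin = -6.
Column maxima: Match → 2, Undercut → 2; minimax = 2.
-6 ≠ 2, so no pure-strategy equilibrium exists.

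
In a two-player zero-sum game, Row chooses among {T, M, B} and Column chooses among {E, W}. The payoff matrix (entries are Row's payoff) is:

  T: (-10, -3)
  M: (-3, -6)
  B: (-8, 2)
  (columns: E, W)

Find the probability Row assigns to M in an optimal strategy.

Row minima: T → -10, M → -6, B → -8; maximin = -6.
Column maxima: E → -3, W → 2; minimax = -3.
-6 ≠ -3, so there is no saddle point; optimal play is mixed.
T is strictly dominated by B, so Row never plays it.
On the remaining 2×2 (M, B vs E, W):
Let Row play M with probability p. Expected payoff against E: (-3)p + (-8)(1−p) = 5p − 8; against W: (-6)p + 2(1−p) = −8p + 2.
Setting these equal: 5p − 8 = −8p + 2 ⇒ 13p = 10 ⇒ p = 10/13, and the value is (5)·(10/13) − 8 = -54/13.
For Column: with q = P(E), equating M's and B's payoffs gives 3q − 6 = −10q + 2 ⇒ q = 8/13.

10/13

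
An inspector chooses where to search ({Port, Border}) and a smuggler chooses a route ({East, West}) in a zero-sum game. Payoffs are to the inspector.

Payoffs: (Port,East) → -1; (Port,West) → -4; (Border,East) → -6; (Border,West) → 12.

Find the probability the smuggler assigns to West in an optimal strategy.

5/21

Row minima: Port → -4, Border → -6; maximin = -4.
Column maxima: East → -1, West → 12; minimax = -1.
-4 ≠ -1, so there is no saddle point; optimal play is mixed.
Let the inspector play Port with probability p. Expected payoff against East: (-1)p + (-6)(1−p) = 5p − 6; against West: (-4)p + 12(1−p) = −16p + 12.
Setting these equal: 5p − 6 = −16p + 12 ⇒ 21p = 18 ⇒ p = 6/7, and the value is (5)·(6/7) − 6 = -12/7.
For the smuggler: with q = P(East), equating Port's and Border's payoffs gives 3q − 4 = −18q + 12 ⇒ q = 16/21.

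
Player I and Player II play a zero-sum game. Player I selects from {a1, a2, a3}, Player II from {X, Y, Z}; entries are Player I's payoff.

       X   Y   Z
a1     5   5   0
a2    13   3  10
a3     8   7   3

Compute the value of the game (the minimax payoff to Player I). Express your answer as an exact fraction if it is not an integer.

Row minima: a1 → 0, a2 → 3, a3 → 3; maximin = 3.
Column maxima: X → 13, Y → 7, Z → 10; minimax = 7.
3 ≠ 7, so there is no saddle point; optimal play is mixed.
a1 is strictly dominated by a3, so Player I never plays it.
With a1 eliminated, X is strictly dominated by Y (it gives Player I strictly more in every remaining row), so Player II never plays it.
On the remaining 2×2 (a2, a3 vs Y, Z):
Let Player I play a2 with probability p. Expected payoff against Y: 3p + 7(1−p) = −4p + 7; against Z: 10p + 3(1−p) = 7p + 3.
Setting these equal: −4p + 7 = 7p + 3 ⇒ −11p = -4 ⇒ p = 4/11, and the value is (-4)·(4/11) + 7 = 61/11.
For Player II: with q = P(Y), equating a2's and a3's payoffs gives −7q + 10 = 4q + 3 ⇒ q = 7/11.

61/11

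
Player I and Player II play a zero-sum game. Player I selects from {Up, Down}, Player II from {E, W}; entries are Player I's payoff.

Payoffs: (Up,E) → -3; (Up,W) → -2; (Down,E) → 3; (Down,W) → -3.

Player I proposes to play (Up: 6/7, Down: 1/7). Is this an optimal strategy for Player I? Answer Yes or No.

Yes

Against E this mix gives (6/7)·(-3) + (1/7)·3 = -15/7.
Against W this mix gives (6/7)·(-2) + (1/7)·(-3) = -15/7.
All of Player II's active replies (E, W) yield -15/7, and no column does worse for Player I. The mix makes Player II indifferent and guarantees -15/7, so it is optimal.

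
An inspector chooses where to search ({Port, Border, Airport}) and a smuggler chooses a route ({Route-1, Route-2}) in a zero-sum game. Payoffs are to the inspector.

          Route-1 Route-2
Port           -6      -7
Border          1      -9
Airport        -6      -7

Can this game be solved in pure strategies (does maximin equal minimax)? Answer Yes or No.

Yes

Row minima: Port → -7, Border → -9, Airport → -7; maximin = -7.
Column maxima: Route-1 → 1, Route-2 → -7; minimax = -7.
maximin = minimax = -7, so a saddle point exists.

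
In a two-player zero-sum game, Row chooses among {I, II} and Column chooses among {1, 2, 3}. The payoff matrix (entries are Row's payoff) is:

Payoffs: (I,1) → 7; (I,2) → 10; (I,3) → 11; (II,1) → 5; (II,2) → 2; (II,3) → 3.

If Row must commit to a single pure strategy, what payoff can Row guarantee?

7

Row minima: I → 7, II → 2.
The best of these is 7.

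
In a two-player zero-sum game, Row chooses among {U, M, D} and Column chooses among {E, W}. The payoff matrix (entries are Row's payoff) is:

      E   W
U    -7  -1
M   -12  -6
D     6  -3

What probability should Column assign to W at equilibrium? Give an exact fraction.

13/15

Row minima: U → -7, M → -12, D → -3; maximin = -3.
Column maxima: E → 6, W → -1; minimax = -1.
-3 ≠ -1, so there is no saddle point; optimal play is mixed.
M is strictly dominated by U, so Row never plays it.
On the remaining 2×2 (U, D vs E, W):
Let Row play U with probability p. Expected payoff against E: (-7)p + 6(1−p) = −13p + 6; against W: (-1)p + (-3)(1−p) = 2p − 3.
Setting these equal: −13p + 6 = 2p − 3 ⇒ −15p = -9 ⇒ p = 3/5, and the value is (-13)·(3/5) + 6 = -9/5.
For Column: with q = P(E), equating U's and D's payoffs gives −6q − 1 = 9q − 3 ⇒ q = 2/15.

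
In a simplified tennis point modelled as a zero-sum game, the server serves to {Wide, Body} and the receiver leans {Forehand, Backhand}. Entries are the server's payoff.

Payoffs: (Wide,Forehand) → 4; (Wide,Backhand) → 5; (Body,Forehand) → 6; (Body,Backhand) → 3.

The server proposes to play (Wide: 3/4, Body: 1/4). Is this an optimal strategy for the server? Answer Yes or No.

Yes

Against Forehand this mix gives (3/4)·4 + (1/4)·6 = 9/2.
Against Backhand this mix gives (3/4)·5 + (1/4)·3 = 9/2.
All of the receiver's active replies (Forehand, Backhand) yield 9/2, and no column does worse for the server. The mix makes the receiver indifferent and guarantees 9/2, so it is optimal.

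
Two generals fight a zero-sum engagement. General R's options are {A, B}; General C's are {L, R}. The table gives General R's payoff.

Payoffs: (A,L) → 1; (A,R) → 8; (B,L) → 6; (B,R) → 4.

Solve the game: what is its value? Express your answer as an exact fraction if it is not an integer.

44/9

Row minima: A → 1, B → 4; maximin = 4.
Column maxima: L → 6, R → 8; minimax = 6.
4 ≠ 6, so there is no saddle point; optimal play is mixed.
Let General R play A with probability p. Expected payoff against L: 1p + 6(1−p) = −5p + 6; against R: 8p + 4(1−p) = 4p + 4.
Setting these equal: −5p + 6 = 4p + 4 ⇒ −9p = -2 ⇒ p = 2/9, and the value is (-5)·(2/9) + 6 = 44/9.
For General C: with q = P(L), equating A's and B's payoffs gives −7q + 8 = 2q + 4 ⇒ q = 4/9.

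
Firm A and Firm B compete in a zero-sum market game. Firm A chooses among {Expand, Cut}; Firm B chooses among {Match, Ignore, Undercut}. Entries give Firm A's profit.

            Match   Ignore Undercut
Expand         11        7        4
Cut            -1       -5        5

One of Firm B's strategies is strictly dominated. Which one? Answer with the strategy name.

Ignore holds Firm A's payoff strictly below Match in every row: 7 < 11, -5 < -1.
So Match is strictly dominated for Firm B.

Match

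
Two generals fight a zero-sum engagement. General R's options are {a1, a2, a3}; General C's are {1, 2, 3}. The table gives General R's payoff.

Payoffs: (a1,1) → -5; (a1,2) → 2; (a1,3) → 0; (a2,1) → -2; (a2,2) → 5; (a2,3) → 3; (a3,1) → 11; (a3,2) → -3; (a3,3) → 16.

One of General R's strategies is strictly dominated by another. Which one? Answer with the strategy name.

a1

a2 gives a strictly higher payoff than a1 against every column: -2 > -5, 5 > 2, 3 > 0.
So a1 is strictly dominated and General R never plays it.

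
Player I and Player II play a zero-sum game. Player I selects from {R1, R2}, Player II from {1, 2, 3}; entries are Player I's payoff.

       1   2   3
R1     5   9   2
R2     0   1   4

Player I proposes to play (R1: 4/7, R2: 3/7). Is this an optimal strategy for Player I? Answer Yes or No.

Yes

Against 1 this mix gives (4/7)·5 + (3/7)·0 = 20/7.
Against 2 this mix gives (4/7)·9 + (3/7)·1 = 39/7.
Against 3 this mix gives (4/7)·2 + (3/7)·4 = 20/7.
All of Player II's active replies (1, 3) yield 20/7, and no column does worse for Player I. The mix makes Player II indifferent and guarantees 20/7, so it is optimal.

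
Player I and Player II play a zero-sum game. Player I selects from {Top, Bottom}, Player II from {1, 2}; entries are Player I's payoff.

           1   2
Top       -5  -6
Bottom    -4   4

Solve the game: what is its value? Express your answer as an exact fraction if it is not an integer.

-4

Row minima: Top → -6, Bottom → -4; maximin = -4.
Column maxima: 1 → -4, 2 → 4; minimax = -4.
Since maximin = minimax = -4, there is a saddle point and the value is -4.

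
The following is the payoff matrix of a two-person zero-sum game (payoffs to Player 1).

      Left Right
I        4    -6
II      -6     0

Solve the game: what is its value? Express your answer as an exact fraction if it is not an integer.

Row minima: I → -6, II → -6; maximin = -6.
Column maxima: Left → 4, Right → 0; minimax = 0.
-6 ≠ 0, so there is no saddle point; optimal play is mixed.
Let Player 1 play I with probability p. Expected payoff against Left: 4p + (-6)(1−p) = 10p − 6; against Right: (-6)p + 0(1−p) = −6p.
Setting these equal: 10p − 6 = −6p ⇒ 16p = 6 ⇒ p = 3/8, and the value is (10)·(3/8) − 6 = -9/4.
For Player 2: with q = P(Left), equating I's and II's payoffs gives 10q − 6 = −6q ⇒ q = 3/8.

-9/4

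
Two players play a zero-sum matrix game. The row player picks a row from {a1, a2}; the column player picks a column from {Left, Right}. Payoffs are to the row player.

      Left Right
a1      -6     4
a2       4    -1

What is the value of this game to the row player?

2/3

Row minima: a1 → -6, a2 → -1; maximin = -1.
Column maxima: Left → 4, Right → 4; minimax = 4.
-1 ≠ 4, so there is no saddle point; optimal play is mixed.
Let the row player play a1 with probability p. Expected payoff against Left: (-6)p + 4(1−p) = −10p + 4; against Right: 4p + (-1)(1−p) = 5p − 1.
Setting these equal: −10p + 4 = 5p − 1 ⇒ −15p = -5 ⇒ p = 1/3, and the value is (-10)·(1/3) + 4 = 2/3.
For the column player: with q = P(Left), equating a1's and a2's payoffs gives −10q + 4 = 5q − 1 ⇒ q = 1/3.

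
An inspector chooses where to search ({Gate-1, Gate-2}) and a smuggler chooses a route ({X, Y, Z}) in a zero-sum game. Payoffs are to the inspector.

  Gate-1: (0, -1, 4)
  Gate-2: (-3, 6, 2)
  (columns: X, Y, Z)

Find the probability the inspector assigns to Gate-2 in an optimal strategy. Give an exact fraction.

Row minima: Gate-1 → -1, Gate-2 → -3; maximin = -1.
Column maxima: X → 0, Y → 6, Z → 4; minimax = 0.
-1 ≠ 0, so there is no saddle point; optimal play is mixed.
Z is strictly dominated by X (it gives the inspector strictly more in every row), so the smuggler never plays it.
On the remaining 2×2 (Gate-1, Gate-2 vs X, Y):
Let the inspector play Gate-1 with probability p. Expected payoff against X: 0p + (-3)(1−p) = 3p − 3; against Y: (-1)p + 6(1−p) = −7p + 6.
Setting these equal: 3p − 3 = −7p + 6 ⇒ 10p = 9 ⇒ p = 9/10, and the value is (3)·(9/10) − 3 = -3/10.
For the smuggler: with q = P(X), equating Gate-1's and Gate-2's payoffs gives q − 1 = −9q + 6 ⇒ q = 7/10.

1/10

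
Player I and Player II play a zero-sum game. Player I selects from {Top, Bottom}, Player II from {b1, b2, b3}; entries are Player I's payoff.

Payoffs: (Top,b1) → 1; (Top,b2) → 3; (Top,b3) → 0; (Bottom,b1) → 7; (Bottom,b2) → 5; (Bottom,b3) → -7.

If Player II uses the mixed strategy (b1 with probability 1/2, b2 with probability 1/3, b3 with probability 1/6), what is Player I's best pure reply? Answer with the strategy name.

Expected payoff of Top: (1/2)·1 + (1/3)·3 + (1/6)·0 = 3/2.
Expected payoff of Bottom: (1/2)·7 + (1/3)·5 + (1/6)·(-7) = 4.
The largest is 4, so Player I's best response is Bottom.

Bottom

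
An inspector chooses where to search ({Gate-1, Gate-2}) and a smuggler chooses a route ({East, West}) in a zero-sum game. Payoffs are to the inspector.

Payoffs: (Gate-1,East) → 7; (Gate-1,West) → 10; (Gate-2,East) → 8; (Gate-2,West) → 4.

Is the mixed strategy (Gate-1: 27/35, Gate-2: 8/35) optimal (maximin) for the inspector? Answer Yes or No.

Against East this mix gives (27/35)·7 + (8/35)·8 = 253/35.
Against West this mix gives (27/35)·10 + (8/35)·4 = 302/35.
The smuggler will play East, holding the inspector to 253/35. Shifting weight toward the row that does better against East would raise this floor (the equalizing mix achieves 52/7 against both East and West), so the proposed strategy is not optimal.

No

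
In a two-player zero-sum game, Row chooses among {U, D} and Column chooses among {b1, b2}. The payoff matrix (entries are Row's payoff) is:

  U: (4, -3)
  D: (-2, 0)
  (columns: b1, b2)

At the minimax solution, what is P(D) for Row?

7/9

Row minima: U → -3, D → -2; maximin = -2.
Column maxima: b1 → 4, b2 → 0; minimax = 0.
-2 ≠ 0, so there is no saddle point; optimal play is mixed.
Let Row play U with probability p. Expected payoff against b1: 4p + (-2)(1−p) = 6p − 2; against b2: (-3)p + 0(1−p) = −3p.
Setting these equal: 6p − 2 = −3p ⇒ 9p = 2 ⇒ p = 2/9, and the value is (6)·(2/9) − 2 = -2/3.
For Column: with q = P(b1), equating U's and D's payoffs gives 7q − 3 = −2q ⇒ q = 1/3.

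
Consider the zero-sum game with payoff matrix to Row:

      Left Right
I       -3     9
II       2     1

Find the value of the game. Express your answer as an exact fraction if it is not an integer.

Row minima: I → -3, II → 1; maximin = 1.
Column maxima: Left → 2, Right → 9; minimax = 2.
1 ≠ 2, so there is no saddle point; optimal play is mixed.
Let Row play I with probability p. Expected payoff against Left: (-3)p + 2(1−p) = −5p + 2; against Right: 9p + 1(1−p) = 8p + 1.
Setting these equal: −5p + 2 = 8p + 1 ⇒ −13p = -1 ⇒ p = 1/13, and the value is (-5)·(1/13) + 2 = 21/13.
For Column: with q = P(Left), equating I's and II's payoffs gives −12q + 9 = q + 1 ⇒ q = 8/13.

21/13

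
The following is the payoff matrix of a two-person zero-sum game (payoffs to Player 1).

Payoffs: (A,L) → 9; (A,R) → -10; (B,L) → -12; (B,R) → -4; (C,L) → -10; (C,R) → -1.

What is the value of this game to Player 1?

-109/28

Row minima: A → -10, B → -12, C → -10; maximin = -10.
Column maxima: L → 9, R → -1; minimax = -1.
-10 ≠ -1, so there is no saddle point; optimal play is mixed.
B is strictly dominated by C, so Player 1 never plays it.
On the remaining 2×2 (A, C vs L, R):
Let Player 1 play A with probability p. Expected payoff against L: 9p + (-10)(1−p) = 19p − 10; against R: (-10)p + (-1)(1−p) = −9p − 1.
Setting these equal: 19p − 10 = −9p − 1 ⇒ 28p = 9 ⇒ p = 9/28, and the value is (19)·(9/28) − 10 = -109/28.
For Player 2: with q = P(L), equating A's and C's payoffs gives 19q − 10 = −9q − 1 ⇒ q = 9/28.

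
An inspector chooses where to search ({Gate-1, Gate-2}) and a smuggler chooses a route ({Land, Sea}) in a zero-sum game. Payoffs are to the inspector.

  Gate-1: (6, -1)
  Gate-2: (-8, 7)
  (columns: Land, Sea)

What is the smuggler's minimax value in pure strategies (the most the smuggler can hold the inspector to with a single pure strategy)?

6

Column maxima: Land → 6, Sea → 7.
The smallest of these is 6.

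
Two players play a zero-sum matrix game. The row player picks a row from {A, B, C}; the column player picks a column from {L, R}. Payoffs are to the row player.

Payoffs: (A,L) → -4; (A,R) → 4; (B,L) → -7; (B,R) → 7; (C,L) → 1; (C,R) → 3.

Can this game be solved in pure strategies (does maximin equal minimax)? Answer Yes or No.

Row minima: A → -4, B → -7, C → 1; maximin = 1.
Column maxima: L → 1, R → 7; minimax = 1.
maximin = minimax = 1, so a saddle point exists.

Yes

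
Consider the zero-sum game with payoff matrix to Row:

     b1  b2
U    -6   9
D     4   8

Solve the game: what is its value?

Row minima: U → -6, D → 4; maximin = 4.
Column maxima: b1 → 4, b2 → 9; minimax = 4.
Since maximin = minimax = 4, there is a saddle point and the value is 4.

4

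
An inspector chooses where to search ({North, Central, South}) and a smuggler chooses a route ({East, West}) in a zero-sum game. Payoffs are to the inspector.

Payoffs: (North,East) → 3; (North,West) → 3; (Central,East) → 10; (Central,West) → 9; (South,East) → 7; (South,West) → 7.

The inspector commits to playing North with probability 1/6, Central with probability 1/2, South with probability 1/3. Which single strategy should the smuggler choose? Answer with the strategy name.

If the smuggler plays East, the inspector's expected payoff is (1/6)·3 + (1/2)·10 + (1/3)·7 = 47/6.
If the smuggler plays West, the inspector's expected payoff is (1/6)·3 + (1/2)·9 + (1/3)·7 = 22/3.
The smuggler minimizes the inspector's payoff; the smallest is 22/3, so the best response is West.

West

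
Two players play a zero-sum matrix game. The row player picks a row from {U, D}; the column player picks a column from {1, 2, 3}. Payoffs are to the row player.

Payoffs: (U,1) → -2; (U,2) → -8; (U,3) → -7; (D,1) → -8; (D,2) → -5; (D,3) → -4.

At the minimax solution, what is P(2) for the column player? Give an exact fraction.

2/3

Row minima: U → -8, D → -8; maximin = -8.
Column maxima: 1 → -2, 2 → -5, 3 → -4; minimax = -5.
-8 ≠ -5, so there is no saddle point; optimal play is mixed.
3 is strictly dominated by 2 (it gives the row player strictly more in every row), so the column player never plays it.
On the remaining 2×2 (U, D vs 1, 2):
Let the row player play U with probability p. Expected payoff against 1: (-2)p + (-8)(1−p) = 6p − 8; against 2: (-8)p + (-5)(1−p) = −3p − 5.
Setting these equal: 6p − 8 = −3p − 5 ⇒ 9p = 3 ⇒ p = 1/3, and the value is (6)·(1/3) − 8 = -6.
For the column player: with q = P(1), equating U's and D's payoffs gives 6q − 8 = −3q − 5 ⇒ q = 1/3.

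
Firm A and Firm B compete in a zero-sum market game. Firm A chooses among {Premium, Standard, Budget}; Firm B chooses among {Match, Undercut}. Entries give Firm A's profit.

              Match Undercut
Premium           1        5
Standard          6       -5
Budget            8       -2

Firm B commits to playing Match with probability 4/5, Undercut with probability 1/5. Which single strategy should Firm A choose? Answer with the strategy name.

Expected payoff of Premium: (4/5)·1 + (1/5)·5 = 9/5.
Expected payoff of Standard: (4/5)·6 + (1/5)·(-5) = 19/5.
Expected payoff of Budget: (4/5)·8 + (1/5)·(-2) = 6.
The largest is 6, so Firm A's best response is Budget.

Budget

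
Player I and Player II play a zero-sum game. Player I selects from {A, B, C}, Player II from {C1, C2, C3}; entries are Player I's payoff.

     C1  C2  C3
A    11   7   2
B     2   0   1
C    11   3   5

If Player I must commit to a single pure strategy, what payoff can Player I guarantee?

3

Row minima: A → 2, B → 0, C → 3.
The best of these is 3.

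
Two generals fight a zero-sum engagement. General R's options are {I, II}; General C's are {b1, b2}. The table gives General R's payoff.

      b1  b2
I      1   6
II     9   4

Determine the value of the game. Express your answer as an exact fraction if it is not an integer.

5

Row minima: I → 1, II → 4; maximin = 4.
Column maxima: b1 → 9, b2 → 6; minimax = 6.
4 ≠ 6, so there is no saddle point; optimal play is mixed.
Let General R play I with probability p. Expected payoff against b1: 1p + 9(1−p) = −8p + 9; against b2: 6p + 4(1−p) = 2p + 4.
Setting these equal: −8p + 9 = 2p + 4 ⇒ −10p = -5 ⇒ p = 1/2, and the value is (-8)·(1/2) + 9 = 5.
For General C: with q = P(b1), equating I's and II's payoffs gives −5q + 6 = 5q + 4 ⇒ q = 1/5.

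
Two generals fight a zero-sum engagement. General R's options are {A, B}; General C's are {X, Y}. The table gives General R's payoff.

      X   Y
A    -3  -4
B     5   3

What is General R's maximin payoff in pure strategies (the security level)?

Row minima: A → -4, B → 3.
The best of these is 3.

3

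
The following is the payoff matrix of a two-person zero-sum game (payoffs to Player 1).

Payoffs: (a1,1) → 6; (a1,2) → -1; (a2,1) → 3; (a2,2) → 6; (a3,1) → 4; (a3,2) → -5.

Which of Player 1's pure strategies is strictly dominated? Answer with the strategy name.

a1 gives a strictly higher payoff than a3 against every column: 6 > 4, -1 > -5.
So a3 is strictly dominated and Player 1 never plays it.

a3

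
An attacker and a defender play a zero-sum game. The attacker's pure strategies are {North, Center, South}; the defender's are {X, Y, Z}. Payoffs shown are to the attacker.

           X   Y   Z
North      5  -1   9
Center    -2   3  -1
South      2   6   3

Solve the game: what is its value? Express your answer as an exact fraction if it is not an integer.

Row minima: North → -1, Center → -2, South → 2; maximin = 2.
Column maxima: X → 5, Y → 6, Z → 9; minimax = 5.
2 ≠ 5, so there is no saddle point; optimal play is mixed.
Center is strictly dominated by South, so the attacker never plays it.
Z is strictly dominated by X (it gives the attacker strictly more in every row), so the defender never plays it.
On the remaining 2×2 (North, South vs X, Y):
Let the attacker play North with probability p. Expected payoff against X: 5p + 2(1−p) = 3p + 2; against Y: (-1)p + 6(1−p) = −7p + 6.
Setting these equal: 3p + 2 = −7p + 6 ⇒ 10p = 4 ⇒ p = 2/5, and the value is (3)·(2/5) + 2 = 16/5.
For the defender: with q = P(X), equating North's and South's payoffs gives 6q − 1 = −4q + 6 ⇒ q = 7/10.

16/5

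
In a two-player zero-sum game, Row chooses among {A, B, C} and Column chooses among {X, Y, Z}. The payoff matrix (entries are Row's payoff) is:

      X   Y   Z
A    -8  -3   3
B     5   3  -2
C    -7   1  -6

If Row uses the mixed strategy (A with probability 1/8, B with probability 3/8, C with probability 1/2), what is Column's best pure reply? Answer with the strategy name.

If Column plays X, Row's expected payoff is (1/8)·(-8) + (3/8)·5 + (1/2)·(-7) = -21/8.
If Column plays Y, Row's expected payoff is (1/8)·(-3) + (3/8)·3 + (1/2)·1 = 5/4.
If Column plays Z, Row's expected payoff is (1/8)·3 + (3/8)·(-2) + (1/2)·(-6) = -27/8.
Column minimizes Row's payoff; the smallest is -27/8, so the best response is Z.

Z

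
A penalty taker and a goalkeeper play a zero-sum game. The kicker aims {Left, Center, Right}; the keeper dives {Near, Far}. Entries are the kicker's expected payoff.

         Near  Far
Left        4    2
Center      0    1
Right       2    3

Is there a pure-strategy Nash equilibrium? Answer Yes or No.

No

Row minima: Left → 2, Center → 0, Right → 2; maximin = 2.
Column maxima: Near → 4, Far → 3; minimax = 3.
2 ≠ 3, so no pure-strategy equilibrium exists.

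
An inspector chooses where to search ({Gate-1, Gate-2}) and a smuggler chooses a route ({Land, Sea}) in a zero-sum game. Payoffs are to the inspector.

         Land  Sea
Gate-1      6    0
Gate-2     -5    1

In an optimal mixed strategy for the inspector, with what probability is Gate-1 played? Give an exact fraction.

Row minima: Gate-1 → 0, Gate-2 → -5; maximin = 0.
Column maxima: Land → 6, Sea → 1; minimax = 1.
0 ≠ 1, so there is no saddle point; optimal play is mixed.
Let the inspector play Gate-1 with probability p. Expected payoff against Land: 6p + (-5)(1−p) = 11p − 5; against Sea: 0p + 1(1−p) = −p + 1.
Setting these equal: 11p − 5 = −p + 1 ⇒ 12p = 6 ⇒ p = 1/2, and the value is (11)·(1/2) − 5 = 1/2.
For the smuggler: with q = P(Land), equating Gate-1's and Gate-2's payoffs gives 6q = −6q + 1 ⇒ q = 1/12.

1/2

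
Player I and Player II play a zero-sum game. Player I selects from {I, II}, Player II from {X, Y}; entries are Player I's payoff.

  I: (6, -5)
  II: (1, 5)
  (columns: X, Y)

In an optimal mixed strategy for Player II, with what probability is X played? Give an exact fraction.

2/3

Row minima: I → -5, II → 1; maximin = 1.
Column maxima: X → 6, Y → 5; minimax = 5.
1 ≠ 5, so there is no saddle point; optimal play is mixed.
Let Player I play I with probability p. Expected payoff against X: 6p + 1(1−p) = 5p + 1; against Y: (-5)p + 5(1−p) = −10p + 5.
Setting these equal: 5p + 1 = −10p + 5 ⇒ 15p = 4 ⇒ p = 4/15, and the value is (5)·(4/15) + 1 = 7/3.
For Player II: with q = P(X), equating I's and II's payoffs gives 11q − 5 = −4q + 5 ⇒ q = 2/3.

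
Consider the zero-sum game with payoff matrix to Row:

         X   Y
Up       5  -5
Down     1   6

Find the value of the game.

Row minima: Up → -5, Down → 1; maximin = 1.
Column maxima: X → 5, Y → 6; minimax = 5.
1 ≠ 5, so there is no saddle point; optimal play is mixed.
Let Row play Up with probability p. Expected payoff against X: 5p + 1(1−p) = 4p + 1; against Y: (-5)p + 6(1−p) = −11p + 6.
Setting these equal: 4p + 1 = −11p + 6 ⇒ 15p = 5 ⇒ p = 1/3, and the value is (4)·(1/3) + 1 = 7/3.
For Column: with q = P(X), equating Up's and Down's payoffs gives 10q − 5 = −5q + 6 ⇒ q = 11/15.

7/3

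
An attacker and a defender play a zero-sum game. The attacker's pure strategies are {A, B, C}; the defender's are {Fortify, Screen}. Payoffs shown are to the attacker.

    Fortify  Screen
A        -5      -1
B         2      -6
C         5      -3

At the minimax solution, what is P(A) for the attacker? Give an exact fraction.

2/3

Row minima: A → -5, B → -6, C → -3; maximin = -3.
Column maxima: Fortify → 5, Screen → -1; minimax = -1.
-3 ≠ -1, so there is no saddle point; optimal play is mixed.
B is strictly dominated by C, so the attacker never plays it.
On the remaining 2×2 (A, C vs Fortify, Screen):
Let the attacker play A with probability p. Expected payoff against Fortify: (-5)p + 5(1−p) = −10p + 5; against Screen: (-1)p + (-3)(1−p) = 2p − 3.
Setting these equal: −10p + 5 = 2p − 3 ⇒ −12p = -8 ⇒ p = 2/3, and the value is (-10)·(2/3) + 5 = -5/3.
For the defender: with q = P(Fortify), equating A's and C's payoffs gives −4q − 1 = 8q − 3 ⇒ q = 1/6.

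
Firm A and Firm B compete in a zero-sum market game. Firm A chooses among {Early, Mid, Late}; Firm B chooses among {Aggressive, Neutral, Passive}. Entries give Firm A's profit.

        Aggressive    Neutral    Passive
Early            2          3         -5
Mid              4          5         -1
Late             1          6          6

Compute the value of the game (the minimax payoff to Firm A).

5/2

Row minima: Early → -5, Mid → -1, Late → 1; maximin = 1.
Column maxima: Aggressive → 4, Neutral → 6, Passive → 6; minimax = 4.
1 ≠ 4, so there is no saddle point; optimal play is mixed.
Early is strictly dominated by Mid, so Firm A never plays it.
Neutral is strictly dominated by Aggressive (it gives Firm A strictly more in every row), so Firm B never plays it.
On the remaining 2×2 (Mid, Late vs Aggressive, Passive):
Let Firm A play Mid with probability p. Expected payoff against Aggressive: 4p + 1(1−p) = 3p + 1; against Passive: (-1)p + 6(1−p) = −7p + 6.
Setting these equal: 3p + 1 = −7p + 6 ⇒ 10p = 5 ⇒ p = 1/2, and the value is (3)·(1/2) + 1 = 5/2.
For Firm B: with q = P(Aggressive), equating Mid's and Late's payoffs gives 5q − 1 = −5q + 6 ⇒ q = 7/10.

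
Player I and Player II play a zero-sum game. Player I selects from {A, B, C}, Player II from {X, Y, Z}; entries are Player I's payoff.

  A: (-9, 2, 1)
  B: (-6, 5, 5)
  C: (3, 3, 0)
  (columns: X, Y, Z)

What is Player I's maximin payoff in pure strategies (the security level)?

0

Row minima: A → -9, B → -6, C → 0.
The best of these is 0.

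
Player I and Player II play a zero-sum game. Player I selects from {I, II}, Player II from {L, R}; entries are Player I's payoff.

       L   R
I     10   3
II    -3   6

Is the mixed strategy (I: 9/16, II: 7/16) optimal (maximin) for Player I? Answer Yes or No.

Yes

Against L this mix gives (9/16)·10 + (7/16)·(-3) = 69/16.
Against R this mix gives (9/16)·3 + (7/16)·6 = 69/16.
All of Player II's active replies (L, R) yield 69/16, and no column does worse for Player I. The mix makes Player II indifferent and guarantees 69/16, so it is optimal.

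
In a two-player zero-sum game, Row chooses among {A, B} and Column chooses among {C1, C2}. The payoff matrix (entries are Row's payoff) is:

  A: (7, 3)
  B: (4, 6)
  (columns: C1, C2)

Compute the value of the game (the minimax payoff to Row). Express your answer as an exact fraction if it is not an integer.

5

Row minima: A → 3, B → 4; maximin = 4.
Column maxima: C1 → 7, C2 → 6; minimax = 6.
4 ≠ 6, so there is no saddle point; optimal play is mixed.
Let Row play A with probability p. Expected payoff against C1: 7p + 4(1−p) = 3p + 4; against C2: 3p + 6(1−p) = −3p + 6.
Setting these equal: 3p + 4 = −3p + 6 ⇒ 6p = 2 ⇒ p = 1/3, and the value is (3)·(1/3) + 4 = 5.
For Column: with q = P(C1), equating A's and B's payoffs gives 4q + 3 = −2q + 6 ⇒ q = 1/2.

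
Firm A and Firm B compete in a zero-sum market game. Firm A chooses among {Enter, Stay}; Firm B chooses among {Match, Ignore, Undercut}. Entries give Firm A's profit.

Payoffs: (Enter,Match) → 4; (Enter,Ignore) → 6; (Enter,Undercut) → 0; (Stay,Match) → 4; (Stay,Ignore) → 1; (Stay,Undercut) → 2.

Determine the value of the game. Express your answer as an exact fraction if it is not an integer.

Row minima: Enter → 0, Stay → 1; maximin = 1.
Column maxima: Match → 4, Ignore → 6, Undercut → 2; minimax = 2.
1 ≠ 2, so there is no saddle point; optimal play is mixed.
Match is strictly dominated by Undercut (it gives Firm A strictly more in every row), so Firm B never plays it.
On the remaining 2×2 (Enter, Stay vs Ignore, Undercut):
Let Firm A play Enter with probability p. Expected payoff against Ignore: 6p + 1(1−p) = 5p + 1; against Undercut: 0p + 2(1−p) = −2p + 2.
Setting these equal: 5p + 1 = −2p + 2 ⇒ 7p = 1 ⇒ p = 1/7, and the value is (5)·(1/7) + 1 = 12/7.
For Firm B: with q = P(Ignore), equating Enter's and Stay's payoffs gives 6q = −q + 2 ⇒ q = 2/7.

12/7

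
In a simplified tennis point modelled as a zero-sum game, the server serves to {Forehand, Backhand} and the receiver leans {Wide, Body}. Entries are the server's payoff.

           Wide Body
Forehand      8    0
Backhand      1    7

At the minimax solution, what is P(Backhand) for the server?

Row minima: Forehand → 0, Backhand → 1; maximin = 1.
Column maxima: Wide → 8, Body → 7; minimax = 7.
1 ≠ 7, so there is no saddle point; optimal play is mixed.
Let the server play Forehand with probability p. Expected payoff against Wide: 8p + 1(1−p) = 7p + 1; against Body: 0p + 7(1−p) = −7p + 7.
Setting these equal: 7p + 1 = −7p + 7 ⇒ 14p = 6 ⇒ p = 3/7, and the value is (7)·(3/7) + 1 = 4.
For the receiver: with q = P(Wide), equating Forehand's and Backhand's payoffs gives 8q = −6q + 7 ⇒ q = 1/2.

4/7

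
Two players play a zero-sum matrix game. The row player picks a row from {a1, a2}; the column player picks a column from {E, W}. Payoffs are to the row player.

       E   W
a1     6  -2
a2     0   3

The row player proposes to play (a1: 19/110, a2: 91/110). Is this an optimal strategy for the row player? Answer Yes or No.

Against E this mix gives (19/110)·6 + (91/110)·0 = 57/55.
Against W this mix gives (19/110)·(-2) + (91/110)·3 = 47/22.
The column player will play E, holding the row player to 57/55. Shifting weight toward the row that does better against E would raise this floor (the equalizing mix achieves 18/11 against both E and W), so the proposed strategy is not optimal.

No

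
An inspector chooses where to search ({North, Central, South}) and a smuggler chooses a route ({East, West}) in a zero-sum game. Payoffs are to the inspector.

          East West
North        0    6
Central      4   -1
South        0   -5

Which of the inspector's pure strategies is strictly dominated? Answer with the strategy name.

South

Central gives a strictly higher payoff than South against every column: 4 > 0, -1 > -5.
So South is strictly dominated and the inspector never plays it.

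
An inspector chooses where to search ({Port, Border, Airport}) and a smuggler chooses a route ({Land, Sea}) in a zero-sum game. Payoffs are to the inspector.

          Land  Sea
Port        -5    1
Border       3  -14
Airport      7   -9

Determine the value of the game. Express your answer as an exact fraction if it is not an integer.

Row minima: Port → -5, Border → -14, Airport → -9; maximin = -5.
Column maxima: Land → 7, Sea → 1; minimax = 1.
-5 ≠ 1, so there is no saddle point; optimal play is mixed.
Border is strictly dominated by Airport, so the inspector never plays it.
On the remaining 2×2 (Port, Airport vs Land, Sea):
Let the inspector play Port with probability p. Expected payoff against Land: (-5)p + 7(1−p) = −12p + 7; against Sea: 1p + (-9)(1−p) = 10p − 9.
Setting these equal: −12p + 7 = 10p − 9 ⇒ −22p = -16 ⇒ p = 8/11, and the value is (-12)·(8/11) + 7 = -19/11.
For the smuggler: with q = P(Land), equating Port's and Airport's payoffs gives −6q + 1 = 16q − 9 ⇒ q = 5/11.

-19/11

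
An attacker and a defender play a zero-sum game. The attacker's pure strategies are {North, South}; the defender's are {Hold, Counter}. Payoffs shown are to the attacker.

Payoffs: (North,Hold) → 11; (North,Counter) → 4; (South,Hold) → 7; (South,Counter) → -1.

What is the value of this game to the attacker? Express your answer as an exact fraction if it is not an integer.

Row minima: North → 4, South → -1; maximin = 4.
Column maxima: Hold → 11, Counter → 4; minimax = 4.
Since maximin = minimax = 4, there is a saddle point and the value is 4.

4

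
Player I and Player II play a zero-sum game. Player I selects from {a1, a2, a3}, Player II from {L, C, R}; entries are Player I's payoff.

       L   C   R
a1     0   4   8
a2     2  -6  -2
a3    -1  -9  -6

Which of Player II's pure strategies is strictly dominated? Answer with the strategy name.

C holds Player I's payoff strictly below R in every row: 4 < 8, -6 < -2, -9 < -6.
So R is strictly dominated for Player II.

R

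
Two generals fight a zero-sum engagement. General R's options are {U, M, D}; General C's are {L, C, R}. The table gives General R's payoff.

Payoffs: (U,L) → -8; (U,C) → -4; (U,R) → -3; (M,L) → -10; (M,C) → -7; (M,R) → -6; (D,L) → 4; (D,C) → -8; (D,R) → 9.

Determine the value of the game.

-5

Row minima: U → -8, M → -10, D → -8; maximin = -8.
Column maxima: L → 4, C → -4, R → 9; minimax = -4.
-8 ≠ -4, so there is no saddle point; optimal play is mixed.
M is strictly dominated by U, so General R never plays it.
R is strictly dominated by L (it gives General R strictly more in every row), so General C never plays it.
On the remaining 2×2 (U, D vs L, C):
Let General R play U with probability p. Expected payoff against L: (-8)p + 4(1−p) = −12p + 4; against C: (-4)p + (-8)(1−p) = 4p − 8.
Setting these equal: −12p + 4 = 4p − 8 ⇒ −16p = -12 ⇒ p = 3/4, and the value is (-12)·(3/4) + 4 = -5.
For General C: with q = P(L), equating U's and D's payoffs gives −4q − 4 = 12q − 8 ⇒ q = 1/4.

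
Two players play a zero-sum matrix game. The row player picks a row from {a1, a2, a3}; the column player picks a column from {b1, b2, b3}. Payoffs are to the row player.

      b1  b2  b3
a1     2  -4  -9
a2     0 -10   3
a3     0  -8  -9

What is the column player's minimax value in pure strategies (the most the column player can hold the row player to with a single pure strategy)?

-4

Column maxima: b1 → 2, b2 → -4, b3 → 3.
The smallest of these is -4.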